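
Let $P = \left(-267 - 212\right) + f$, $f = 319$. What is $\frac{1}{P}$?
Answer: $- \frac{1}{160} \approx -0.00625$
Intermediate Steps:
$P = -160$ ($P = \left(-267 - 212\right) + 319 = -479 + 319 = -160$)
$\frac{1}{P} = \frac{1}{-160} = - \frac{1}{160}$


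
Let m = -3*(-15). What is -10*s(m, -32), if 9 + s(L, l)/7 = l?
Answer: 2870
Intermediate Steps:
m = 45
s(L, l) = -63 + 7*l
-10*s(m, -32) = -10*(-63 + 7*(-32)) = -10*(-63 - 224) = -10*(-287) = 2870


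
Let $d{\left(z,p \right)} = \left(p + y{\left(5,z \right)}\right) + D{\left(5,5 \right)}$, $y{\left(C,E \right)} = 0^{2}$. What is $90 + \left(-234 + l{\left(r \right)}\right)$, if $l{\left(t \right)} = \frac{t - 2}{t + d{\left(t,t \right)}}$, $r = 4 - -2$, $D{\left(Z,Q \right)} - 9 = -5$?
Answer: $- \frac{575}{4} \approx -143.75$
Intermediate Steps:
$D{\left(Z,Q \right)} = 4$ ($D{\left(Z,Q \right)} = 9 - 5 = 4$)
$y{\left(C,E \right)} = 0$
$d{\left(z,p \right)} = 4 + p$ ($d{\left(z,p \right)} = \left(p + 0\right) + 4 = p + 4 = 4 + p$)
$r = 6$ ($r = 4 + 2 = 6$)
$l{\left(t \right)} = \frac{-2 + t}{4 + 2 t}$ ($l{\left(t \right)} = \frac{t - 2}{t + \left(4 + t\right)} = \frac{-2 + t}{4 + 2 t}$)
$90 + \left(-234 + l{\left(r \right)}\right) = 90 - \left(234 - \frac{-2 + 6}{2 \left(2 + 6\right)}\right) = 90 - \left(234 - \frac{1}{2} \cdot \frac{1}{8} \cdot 4\right) = 90 - \left(234 - \frac{1}{4}\right) = 90 + \left(-234 + \frac{1}{4}\right) = 90 - \frac{935}{4} = - \frac{575}{4}$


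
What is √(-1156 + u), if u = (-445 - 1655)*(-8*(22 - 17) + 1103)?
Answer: 4*I*√139591 ≈ 1494.5*I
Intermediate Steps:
u = -2232300 (u = -2100*(-8*5 + 1103) = -2100*(-40 + 1103) = -2100*1063 = -2232300)
√(-1156 + u) = √(-1156 - 2232300) = √(-2233456) = 4*I*√139591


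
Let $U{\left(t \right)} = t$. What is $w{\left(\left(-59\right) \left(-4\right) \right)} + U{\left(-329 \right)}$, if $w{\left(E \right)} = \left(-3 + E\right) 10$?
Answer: $2001$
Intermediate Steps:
$w{\left(E \right)} = -30 + 10 E$
$w{\left(\left(-59\right) \left(-4\right) \right)} + U{\left(-329 \right)} = \left(-30 + 10 \left(\left(-59\right) \left(-4\right)\right)\right) - 329 = \left(-30 + 10 \cdot 236\right) - 329 = \left(-30 + 2360\right) - 329 = 2330 - 329 = 2001$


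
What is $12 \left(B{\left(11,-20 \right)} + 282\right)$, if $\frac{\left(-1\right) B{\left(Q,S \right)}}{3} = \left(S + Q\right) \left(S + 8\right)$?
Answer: $-504$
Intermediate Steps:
$B{\left(Q,S \right)} = - 3 \left(8 + S\right) \left(Q + S\right)$ ($B{\left(Q,S \right)} = - 3 \left(S + Q\right) \left(S + 8\right) = - 3 \left(Q + S\right) \left(8 + S\right) = - 3 \left(8 + S\right) \left(Q + S\right)$)
$12 \left(B{\left(11,-20 \right)} + 282\right) = 12 \left(\left(\left(-24\right) 11 - -480 - 3 \left(-20\right)^{2} - 33 \left(-20\right)\right) + 282\right) = 12 \left(\left(-264 + 480 - 1200 + 660\right) + 282\right) = 12 \left(-324 + 282\right) = 12 \left(-42\right) = -504$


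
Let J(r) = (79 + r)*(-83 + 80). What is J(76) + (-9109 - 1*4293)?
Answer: -13867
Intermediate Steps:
J(r) = -237 - 3*r (J(r) = (79 + r)*(-3) = -237 - 3*r)
J(76) + (-9109 - 1*4293) = (-237 - 3*76) + (-9109 - 1*4293) = (-237 - 228) + (-9109 - 4293) = -465 - 13402 = -13867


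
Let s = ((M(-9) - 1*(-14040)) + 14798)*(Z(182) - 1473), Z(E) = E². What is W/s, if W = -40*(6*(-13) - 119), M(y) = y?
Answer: 7880/912466679 ≈ 8.6359e-6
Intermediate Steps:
s = 912466679 (s = ((-9 - 1*(-14040)) + 14798)*(182² - 1473) = ((-9 + 14040) + 14798)*(33124 - 1473) = (14031 + 14798)*31651 = 28829*31651 = 912466679)
W = 7880 (W = -40*(-78 - 119) = -40*(-197) = 7880)
W/s = 7880/912466679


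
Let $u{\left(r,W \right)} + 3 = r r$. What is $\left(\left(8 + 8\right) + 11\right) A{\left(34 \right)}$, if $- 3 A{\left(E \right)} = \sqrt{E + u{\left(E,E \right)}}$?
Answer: $- 9 \sqrt{1187} \approx -310.08$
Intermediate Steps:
$u{\left(r,W \right)} = -3 + r^{2}$ ($u{\left(r,W \right)} = -3 + r r = -3 + r^{2}$)
$A{\left(E \right)} = - \frac{\sqrt{-3 + E + E^{2}}}{3}$ ($A{\left(E \right)} = - \frac{\sqrt{E + \left(-3 + E^{2}\right)}}{3} = - \frac{\sqrt{-3 + E + E^{2}}}{3}$)
$\left(\left(8 + 8\right) + 11\right) A{\left(34 \right)} = \left(\left(8 + 8\right) + 11\right) \left(- \frac{\sqrt{-3 + 34 + 34^{2}}}{3}\right) = \left(16 + 11\right) \left(- \frac{\sqrt{-3 + 34 + 1156}}{3}\right) = 27 \left(- \frac{\sqrt{1187}}{3}\right) = - 9 \sqrt{1187}$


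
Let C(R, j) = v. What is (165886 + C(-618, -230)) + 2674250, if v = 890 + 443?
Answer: 2841469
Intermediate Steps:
v = 1333
C(R, j) = 1333
(165886 + C(-618, -230)) + 2674250 = (165886 + 1333) + 2674250 = 167219 + 2674250 = 2841469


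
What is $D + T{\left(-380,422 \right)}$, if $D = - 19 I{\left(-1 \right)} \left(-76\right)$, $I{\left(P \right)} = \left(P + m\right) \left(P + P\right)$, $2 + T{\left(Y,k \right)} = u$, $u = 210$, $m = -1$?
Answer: $5984$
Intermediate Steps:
$T{\left(Y,k \right)} = 208$ ($T{\left(Y,k \right)} = -2 + 210 = 208$)
$I{\left(P \right)} = 2 P \left(-1 + P\right)$ ($I{\left(P \right)} = \left(P - 1\right) \left(P + P\right) = \left(-1 + P\right) 2 P = 2 P \left(-1 + P\right)$)
$D = 5776$ ($D = - 19 \cdot 2 \left(-1\right) \left(-1 - 1\right) \left(-76\right) = - 19 \cdot 2 \left(-1\right) \left(-2\right) \left(-76\right) = \left(-19\right) 4 \left(-76\right) = \left(-76\right) \left(-76\right) = 5776$)
$D + T{\left(-380,422 \right)} = 5776 + 208 = 5984$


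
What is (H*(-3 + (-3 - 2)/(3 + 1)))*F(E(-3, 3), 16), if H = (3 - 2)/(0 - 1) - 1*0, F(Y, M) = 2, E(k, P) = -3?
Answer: 17/2 ≈ 8.5000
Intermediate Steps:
H = -1 (H = 1/(-1) + 0 = 1*(-1) + 0 = -1 + 0 = -1)
(H*(-3 + (-3 - 2)/(3 + 1)))*F(E(-3, 3), 16) = -(-3 + (-3 - 2)/(3 + 1))*2 = -(-3 - 5/4)*2 = -1*(-17/4)*2 = (17/4)*2 = 17/2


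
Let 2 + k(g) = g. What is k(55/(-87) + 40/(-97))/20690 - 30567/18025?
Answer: -1067510053259/629443490550 ≈ -1.6960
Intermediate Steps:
k(g) = -2 + g
k(55/(-87) + 40/(-97))/20690 - 30567/18025 = (-2 + (55/(-87) + 40/(-97)))/20690 - 30567/18025 = (-2 + (55*(-1/87) + 40*(-1/97)))*(1/20690) - 30567*1/18025 = (-2 + (-55/87 - 40/97))*(1/20690) - 30567/18025 = (-2 - 8815/8439)*(1/20690) - 30567/18025 = -25693/8439*1/20690 - 30567/18025 = -25693/174602910 - 30567/18025 = -1067510053259/629443490550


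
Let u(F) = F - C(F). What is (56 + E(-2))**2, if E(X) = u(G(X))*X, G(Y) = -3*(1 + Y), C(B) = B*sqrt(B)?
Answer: 2608 + 600*sqrt(3) ≈ 3647.2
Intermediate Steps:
C(B) = B**(3/2)
G(Y) = -3 - 3*Y
u(F) = F - F**(3/2)
E(X) = X*(-3 - (-3 - 3*X)**(3/2) - 3*X) (E(X) = ((-3 - 3*X) - (-3 - 3*X)**(3/2))*X = (-3 - (-3 - 3*X)**(3/2) - 3*X)*X = X*(-3 - (-3 - 3*X)**(3/2) - 3*X))
(56 + E(-2))**2 = (56 - 3*(-2)*(1 - 2 + sqrt(3)*(-1 - 1*(-2))**(3/2)))**2 = (56 - 3*(-2)*(1 - 2 + sqrt(3)*(-1 + 2)**(3/2)))**2 = (56 - 3*(-2)*(1 - 2 + sqrt(3)*1**(3/2)))**2 = (56 - 3*(-2)*(1 - 2 + sqrt(3)*1))**2 = (56 - 3*(-2)*(1 - 2 + sqrt(3)))**2 = (56 - 3*(-2)*(-1 + sqrt(3)))**2 = (56 + (-6 + 6*sqrt(3)))**2 = (50 + 6*sqrt(3))**2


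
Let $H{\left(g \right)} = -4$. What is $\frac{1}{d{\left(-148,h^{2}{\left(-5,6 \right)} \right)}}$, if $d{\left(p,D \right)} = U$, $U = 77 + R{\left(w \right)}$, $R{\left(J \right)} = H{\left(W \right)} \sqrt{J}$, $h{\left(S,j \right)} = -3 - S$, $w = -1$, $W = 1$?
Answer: $\frac{77}{5945} + \frac{4 i}{5945} \approx 0.012952 + 0.00067283 i$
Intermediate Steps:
$R{\left(J \right)} = - 4 \sqrt{J}$
$U = 77 - 4 i$ ($U = 77 - 4 \sqrt{-1} = 77 - 4 i \approx 77.0 - 4.0 i$)
$d{\left(p,D \right)} = 77 - 4 i$
$\frac{1}{d{\left(-148,h^{2}{\left(-5,6 \right)} \right)}} = \frac{1}{77 - 4 i} = \frac{77 + 4 i}{5945}$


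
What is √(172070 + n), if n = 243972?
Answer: √416042 ≈ 645.01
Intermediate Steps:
√(172070 + n) = √(172070 + 243972) = √416042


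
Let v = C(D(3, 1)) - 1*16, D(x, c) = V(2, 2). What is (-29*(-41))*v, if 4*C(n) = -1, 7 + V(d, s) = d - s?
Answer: -77285/4 ≈ -19321.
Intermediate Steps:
V(d, s) = -7 + d - s (V(d, s) = -7 + (d - s) = -7 + d - s)
D(x, c) = -7 (D(x, c) = -7 + 2 - 1*2 = -7 + 2 - 2 = -7)
C(n) = -¼ (C(n) = (¼)*(-1) = -¼)
v = -65/4 (v = -¼ - 1*16 = -¼ - 16 = -65/4 ≈ -16.250)
(-29*(-41))*v = -29*(-41)*(-65/4) = 1189*(-65/4) = -77285/4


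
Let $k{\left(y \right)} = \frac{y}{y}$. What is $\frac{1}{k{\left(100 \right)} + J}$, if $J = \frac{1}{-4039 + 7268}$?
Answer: $\frac{3229}{3230} \approx 0.99969$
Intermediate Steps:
$k{\left(y \right)} = 1$
$J = \frac{1}{3229} \approx 0.00030969$
$\frac{1}{k{\left(100 \right)} + J} = \frac{1}{1 + \frac{1}{3229}} = \frac{1}{\frac{3230}{3229}} = \frac{3229}{3230}$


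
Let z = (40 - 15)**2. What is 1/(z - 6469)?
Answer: -1/5844 ≈ -0.00017112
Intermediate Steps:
z = 625 (z = 25**2 = 625)
1/(z - 6469) = 1/(625 - 6469) = 1/(-5844) = -1/5844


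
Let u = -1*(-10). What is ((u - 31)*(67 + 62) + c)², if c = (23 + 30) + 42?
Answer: 6832996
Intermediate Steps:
u = 10
c = 95 (c = 53 + 42 = 95)
((u - 31)*(67 + 62) + c)² = ((10 - 31)*(67 + 62) + 95)² = (-21*129 + 95)² = (-2709 + 95)² = (-2614)² = 6832996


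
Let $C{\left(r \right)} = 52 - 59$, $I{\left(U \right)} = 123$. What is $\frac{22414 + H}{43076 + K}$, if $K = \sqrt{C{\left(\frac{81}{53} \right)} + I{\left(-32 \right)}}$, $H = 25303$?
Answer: $\frac{513864373}{463885415} - \frac{47717 \sqrt{29}}{927770830} \approx 1.1075$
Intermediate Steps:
$C{\left(r \right)} = -7$
$K = 2 \sqrt{29}$ ($K = \sqrt{-7 + 123} = \sqrt{116} = 2 \sqrt{29} \approx 10.77$)
$\frac{22414 + H}{43076 + K} = \frac{22414 + 25303}{43076 + 2 \sqrt{29}} = \frac{47717}{43076 + 2 \sqrt{29}}$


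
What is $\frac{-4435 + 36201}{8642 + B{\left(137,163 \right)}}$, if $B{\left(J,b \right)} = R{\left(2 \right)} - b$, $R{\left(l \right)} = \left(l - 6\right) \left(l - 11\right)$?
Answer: $\frac{31766}{8515} \approx 3.7306$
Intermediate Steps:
$R{\left(l \right)} = \left(-11 + l\right) \left(-6 + l\right)$ ($R{\left(l \right)} = \left(-6 + l\right) \left(-11 + l\right) = \left(-11 + l\right) \left(-6 + l\right)$)
$B{\left(J,b \right)} = 36 - b$ ($B{\left(J,b \right)} = \left(66 + 2^{2} - 34\right) - b = \left(66 + 4 - 34\right) - b = 36 - b$)
$\frac{-4435 + 36201}{8642 + B{\left(137,163 \right)}} = \frac{-4435 + 36201}{8642 + \left(36 - 163\right)} = \frac{31766}{8642 + \left(36 - 163\right)} = \frac{31766}{8642 - 127} = \frac{31766}{8515}$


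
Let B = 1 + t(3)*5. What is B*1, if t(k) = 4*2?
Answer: 41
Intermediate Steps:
t(k) = 8
B = 41 (B = 1 + 8*5 = 1 + 40 = 41)
B*1 = 41*1 = 41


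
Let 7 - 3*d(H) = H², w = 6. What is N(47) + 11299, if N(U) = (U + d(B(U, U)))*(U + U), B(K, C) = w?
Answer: 44425/3 ≈ 14808.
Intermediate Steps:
B(K, C) = 6
d(H) = 7/3 - H²/3
N(U) = 2*U*(-29/3 + U) (N(U) = (U + (7/3 - ⅓*6²))*(U + U) = (U + (7/3 - ⅓*36))*(2*U) = (U + (7/3 - 12))*(2*U) = (U - 29/3)*(2*U) = (-29/3 + U)*(2*U) = 2*U*(-29/3 + U))
N(47) + 11299 = (⅔)*47*(-29 + 3*47) + 11299 = (⅔)*47*(-29 + 141) + 11299 = (⅔)*47*112 + 11299 = 10528/3 + 11299 = 44425/3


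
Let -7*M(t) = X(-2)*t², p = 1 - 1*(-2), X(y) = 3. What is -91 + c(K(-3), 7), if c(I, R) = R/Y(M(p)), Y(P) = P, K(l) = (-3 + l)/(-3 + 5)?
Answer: -2506/27 ≈ -92.815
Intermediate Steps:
p = 3 (p = 1 + 2 = 3)
K(l) = -3/2 + l/2 (K(l) = (-3 + l)/2 = (-3 + l)*(½) = -3/2 + l/2)
M(t) = -3*t²/7
c(I, R) = -7*R/27 (c(I, R) = R/((-3/7*3²)) = R/((-3/7*9)) = R/(-27/7) = R*(-7/27) = -7*R/27)
-91 + c(K(-3), 7) = -91 - 7/27*7 = -91 - 49/27 = -2506/27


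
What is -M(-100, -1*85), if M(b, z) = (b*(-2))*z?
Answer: 17000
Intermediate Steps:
M(b, z) = -2*b*z (M(b, z) = (-2*b)*z = -2*b*z)
-M(-100, -1*85) = -(-2)*(-100)*(-1*85) = -(-2)*(-100)*(-85) = -1*(-17000) = 17000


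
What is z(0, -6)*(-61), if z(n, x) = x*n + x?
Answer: 366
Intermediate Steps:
z(n, x) = x + n*x (z(n, x) = n*x + x = x + n*x)
z(0, -6)*(-61) = -6*(1 + 0)*(-61) = -6*1*(-61) = -6*(-61) = 366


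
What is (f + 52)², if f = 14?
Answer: 4356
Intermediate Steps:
(f + 52)² = (14 + 52)² = 66² = 4356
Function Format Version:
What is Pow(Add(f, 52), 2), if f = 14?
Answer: 4356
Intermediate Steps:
Pow(Add(f, 52), 2) = Pow(Add(14, 52), 2) = Pow(66, 2) = 4356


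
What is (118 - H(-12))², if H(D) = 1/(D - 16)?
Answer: 10923025/784 ≈ 13932.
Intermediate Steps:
H(D) = 1/(-16 + D)
(118 - H(-12))² = (118 - 1/(-16 - 12))² = (118 - 1/(-28))² = (118 - 1*(-1/28))² = (118 + 1/28)² = (3305/28)² = 10923025/784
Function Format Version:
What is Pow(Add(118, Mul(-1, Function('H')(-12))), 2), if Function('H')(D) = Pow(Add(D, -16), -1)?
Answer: Rational(10923025, 784) ≈ 13932.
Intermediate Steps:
Function('H')(D) = Pow(Add(-16, D), -1)
Pow(Add(118, Mul(-1, Function('H')(-12))), 2) = Pow(Add(118, Mul(-1, Pow(Add(-16, -12), -1))), 2) = Pow(Add(118, Mul(-1, Pow(-28, -1))), 2) = Pow(Add(118, Mul(-1, Rational(-1, 28))), 2) = Pow(Add(118, Rational(1, 28)), 2) = Pow(Rational(3305, 28), 2) = Rational(10923025, 784)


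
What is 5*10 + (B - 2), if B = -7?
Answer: 41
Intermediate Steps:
5*10 + (B - 2) = 5*10 + (-7 - 2) = 50 - 9 = 41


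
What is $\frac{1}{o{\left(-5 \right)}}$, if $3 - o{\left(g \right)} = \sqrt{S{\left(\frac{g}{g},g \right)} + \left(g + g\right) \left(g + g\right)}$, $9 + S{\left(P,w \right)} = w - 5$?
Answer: $- \frac{1}{6} \approx -0.16667$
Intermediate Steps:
$S{\left(P,w \right)} = -14 + w$ ($S{\left(P,w \right)} = -9 + \left(w - 5\right) = -9 + \left(-5 + w\right) = -14 + w$)
$o{\left(g \right)} = 3 - \sqrt{-14 + g + 4 g^{2}}$ ($o{\left(g \right)} = 3 - \sqrt{\left(-14 + g\right) + \left(g + g\right) \left(g + g\right)} = 3 - \sqrt{\left(-14 + g\right) + 2 g 2 g} = 3 - \sqrt{\left(-14 + g\right) + 4 g^{2}} = 3 - \sqrt{-14 + g + 4 g^{2}}$)
$\frac{1}{o{\left(-5 \right)}} = \frac{1}{3 - \sqrt{-14 - 5 + 4 \left(-5\right)^{2}}} = \frac{1}{3 - \sqrt{-14 - 5 + 4 \cdot 25}} = \frac{1}{3 - \sqrt{-14 - 5 + 100}} = \frac{1}{3 - \sqrt{81}} = \frac{1}{3 - 9} = \frac{1}{-6} = - \frac{1}{6}$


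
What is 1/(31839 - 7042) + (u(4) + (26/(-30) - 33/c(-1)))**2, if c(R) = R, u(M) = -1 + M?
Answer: 6886846238/5579325 ≈ 1234.4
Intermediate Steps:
1/(31839 - 7042) + (u(4) + (26/(-30) - 33/c(-1)))**2 = 1/(31839 - 7042) + ((-1 + 4) + (26/(-30) - 33/(-1)))**2 = 1/24797 + (3 + (26*(-1/30) - 33*(-1)))**2 = 1/24797 + (3 + (-13/15 + 33))**2 = 1/24797 + (3 + 482/15)**2 = 1/24797 + (527/15)**2 = 1/24797 + 277729/225 = 6886846238/5579325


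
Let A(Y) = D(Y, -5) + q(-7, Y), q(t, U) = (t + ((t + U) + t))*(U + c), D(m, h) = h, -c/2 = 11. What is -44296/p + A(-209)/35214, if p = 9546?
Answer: -58483783/18675158 ≈ -3.1316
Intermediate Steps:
c = -22 (c = -2*11 = -22)
q(t, U) = (-22 + U)*(U + 3*t) (q(t, U) = (t + ((t + U) + t))*(U - 22) = (t + ((U + t) + t))*(-22 + U) = (t + (U + 2*t))*(-22 + U) = (U + 3*t)*(-22 + U) = (-22 + U)*(U + 3*t))
A(Y) = 457 + Y**2 - 43*Y (A(Y) = -5 + (Y**2 - 66*(-7) - 22*Y + 3*Y*(-7)) = -5 + (Y**2 + 462 - 22*Y - 21*Y) = -5 + (462 + Y**2 - 43*Y) = 457 + Y**2 - 43*Y)
-44296/p + A(-209)/35214 = -44296/9546 + (457 + (-209)**2 - 43*(-209))/35214 = -44296*1/9546 + (457 + 43681 + 8987)*(1/35214) = -22148/4773 + 53125*(1/35214) = -22148/4773 + 53125/35214 = -58483783/18675158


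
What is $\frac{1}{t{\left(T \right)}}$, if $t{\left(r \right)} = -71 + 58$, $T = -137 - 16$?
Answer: $- \frac{1}{13} \approx -0.076923$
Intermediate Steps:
$T = -153$
$t{\left(r \right)} = -13$
$\frac{1}{t{\left(T \right)}} = \frac{1}{-13} = - \frac{1}{13}$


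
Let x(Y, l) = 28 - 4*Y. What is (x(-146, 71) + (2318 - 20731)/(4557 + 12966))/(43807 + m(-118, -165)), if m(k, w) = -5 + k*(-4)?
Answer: 10705663/775813302 ≈ 0.013799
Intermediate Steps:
m(k, w) = -5 - 4*k
(x(-146, 71) + (2318 - 20731)/(4557 + 12966))/(43807 + m(-118, -165)) = ((28 - 4*(-146)) + (2318 - 20731)/(4557 + 12966))/(43807 + (-5 - 4*(-118))) = ((28 + 584) - 18413/17523)/(43807 + (-5 + 472)) = (612 - 18413*1/17523)/(43807 + 467) = (612 - 18413/17523)/44274 = (10705663/17523)*(1/44274) = 10705663/775813302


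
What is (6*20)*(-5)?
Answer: -600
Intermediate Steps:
(6*20)*(-5) = 120*(-5) = -600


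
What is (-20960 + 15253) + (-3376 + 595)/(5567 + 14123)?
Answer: -112373611/19690 ≈ -5707.1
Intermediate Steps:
(-20960 + 15253) + (-3376 + 595)/(5567 + 14123) = -5707 - 2781/19690 = -112373611/19690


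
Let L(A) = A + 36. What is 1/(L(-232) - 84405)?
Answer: -1/84601 ≈ -1.1820e-5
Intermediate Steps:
L(A) = 36 + A
1/(L(-232) - 84405) = 1/((36 - 232) - 84405) = 1/(-196 - 84405) = 1/(-84601) = -1/84601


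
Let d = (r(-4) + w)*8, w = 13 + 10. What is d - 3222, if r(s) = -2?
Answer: -3054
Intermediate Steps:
w = 23
d = 168 (d = (-2 + 23)*8 = 21*8 = 168)
d - 3222 = 168 - 3222 = -3054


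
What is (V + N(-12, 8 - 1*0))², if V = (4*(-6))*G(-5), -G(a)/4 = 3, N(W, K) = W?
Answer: 76176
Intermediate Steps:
G(a) = -12 (G(a) = -4*3 = -12)
V = 288 (V = (4*(-6))*(-12) = -24*(-12) = 288)
(V + N(-12, 8 - 1*0))² = (288 - 12)² = 276² = 76176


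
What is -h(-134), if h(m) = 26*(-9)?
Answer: 234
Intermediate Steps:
h(m) = -234
-h(-134) = -1*(-234) = 234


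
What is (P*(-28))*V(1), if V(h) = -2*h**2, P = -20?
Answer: -1120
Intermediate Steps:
(P*(-28))*V(1) = (-20*(-28))*(-2*1**2) = 560*(-2*1) = 560*(-2) = -1120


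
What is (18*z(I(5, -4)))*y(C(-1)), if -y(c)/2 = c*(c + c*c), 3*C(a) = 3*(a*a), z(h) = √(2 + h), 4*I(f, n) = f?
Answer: -36*√13 ≈ -129.80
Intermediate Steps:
I(f, n) = f/4
C(a) = a² (C(a) = (3*(a*a))/3 = (3*a²)/3 = a²)
y(c) = -2*c*(c + c²) (y(c) = -2*c*(c + c*c) = -2*c*(c + c²))
(18*z(I(5, -4)))*y(C(-1)) = (18*√(2 + (¼)*5))*(2*((-1)²)²*(-1 - 1*(-1)²)) = (18*√(2 + 5/4))*(2*1²*(-1 - 1*1)) = (18*√(13/4))*(2*1*(-1 - 1)) = (18*(√13/2))*(2*1*(-2)) = (9*√13)*(-4) = -36*√13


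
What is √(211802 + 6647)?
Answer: √218449 ≈ 467.39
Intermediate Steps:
√(211802 + 6647) = √218449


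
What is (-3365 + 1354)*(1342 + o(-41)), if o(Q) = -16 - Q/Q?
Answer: -2664575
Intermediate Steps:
o(Q) = -17 (o(Q) = -16 - 1*1 = -16 - 1 = -17)
(-3365 + 1354)*(1342 + o(-41)) = (-3365 + 1354)*(1342 - 17) = -2011*1325 = -2664575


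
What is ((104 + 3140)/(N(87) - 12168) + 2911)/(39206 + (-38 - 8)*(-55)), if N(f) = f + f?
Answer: 17455645/250290792 ≈ 0.069741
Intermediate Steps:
N(f) = 2*f
((104 + 3140)/(N(87) - 12168) + 2911)/(39206 + (-38 - 8)*(-55)) = ((104 + 3140)/(2*87 - 12168) + 2911)/(39206 + (-38 - 8)*(-55)) = (3244/(174 - 12168) + 2911)/(39206 - 46*(-55)) = (3244/(-11994) + 2911)/(39206 + 2530) = (3244*(-1/11994) + 2911)/41736 = (-1622/5997 + 2911)*(1/41736) = (17455645/5997)*(1/41736) = 17455645/250290792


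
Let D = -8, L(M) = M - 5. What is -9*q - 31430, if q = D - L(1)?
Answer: -31394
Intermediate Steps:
L(M) = -5 + M
q = -4 (q = -8 - (-5 + 1) = -8 - 1*(-4) = -8 + 4 = -4)
-9*q - 31430 = -9*(-4) - 31430 = 36 - 31430 = -31394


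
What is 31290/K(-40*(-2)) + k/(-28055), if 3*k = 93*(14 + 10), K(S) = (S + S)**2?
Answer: 554061/463360 ≈ 1.1957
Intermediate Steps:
K(S) = 4*S**2 (K(S) = (2*S)**2 = 4*S**2)
k = 744 (k = (93*(14 + 10))/3 = (93*24)/3 = (1/3)*2232 = 744)
31290/K(-40*(-2)) + k/(-28055) = 31290/((4*(-40*(-2))**2)) + 744/(-28055) = 31290/((4*80**2)) + 744*(-1/28055) = 31290/((4*6400)) - 24/905 = 31290/25600 - 24/905 = 31290*(1/25600) - 24/905 = 3129/2560 - 24/905 = 554061/463360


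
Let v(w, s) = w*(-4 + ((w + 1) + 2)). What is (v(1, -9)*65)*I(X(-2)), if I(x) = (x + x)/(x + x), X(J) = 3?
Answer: 0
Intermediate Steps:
v(w, s) = w*(-1 + w) (v(w, s) = w*(-4 + ((1 + w) + 2)) = w*(-4 + (3 + w)) = w*(-1 + w))
I(x) = 1 (I(x) = (2*x)/((2*x)) = (2*x)*(1/(2*x)) = 1)
(v(1, -9)*65)*I(X(-2)) = ((1*(-1 + 1))*65)*1 = ((1*0)*65)*1 = (0*65)*1 = 0*1 = 0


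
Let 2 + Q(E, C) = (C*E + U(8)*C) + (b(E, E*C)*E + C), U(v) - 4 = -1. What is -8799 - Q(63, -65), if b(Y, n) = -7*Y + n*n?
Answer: -1056425234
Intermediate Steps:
U(v) = 3 (U(v) = 4 - 1 = 3)
b(Y, n) = n² - 7*Y (b(Y, n) = -7*Y + n² = n² - 7*Y)
Q(E, C) = -2 + 4*C + C*E + E*(-7*E + C²*E²) (Q(E, C) = -2 + ((C*E + 3*C) + (((E*C)² - 7*E)*E + C)) = -2 + ((3*C + C*E) + (((C*E)² - 7*E)*E + C)) = -2 + ((3*C + C*E) + ((C²*E² - 7*E)*E + C)) = -2 + ((3*C + C*E) + ((-7*E + C²*E²)*E + C)) = -2 + ((3*C + C*E) + (E*(-7*E + C²*E²) + C)) = -2 + ((3*C + C*E) + (C + E*(-7*E + C²*E²))) = -2 + (4*C + C*E + E*(-7*E + C²*E²)) = -2 + 4*C + C*E + E*(-7*E + C²*E²))
-8799 - Q(63, -65) = -8799 - (-2 + 4*(-65) - 65*63 + 63²*(-7 + 63*(-65)²)) = -8799 - (-2 - 260 - 4095 + 3969*(-7 + 63*4225)) = -8799 - (-2 - 260 - 4095 + 3969*(-7 + 266175)) = -8799 - (-2 - 260 - 4095 + 3969*266168) = -8799 - (-2 - 260 - 4095 + 1056420792) = -8799 - 1*1056416435 = -8799 - 1056416435 = -1056425234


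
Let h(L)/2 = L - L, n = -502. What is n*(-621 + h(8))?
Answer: 311742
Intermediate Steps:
h(L) = 0 (h(L) = 2*(L - L) = 2*0 = 0)
n*(-621 + h(8)) = -502*(-621 + 0) = -502*(-621) = 311742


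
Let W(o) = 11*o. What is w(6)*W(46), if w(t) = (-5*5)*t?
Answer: -75900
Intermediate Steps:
w(t) = -25*t
w(6)*W(46) = (-25*6)*(11*46) = -150*506 = -75900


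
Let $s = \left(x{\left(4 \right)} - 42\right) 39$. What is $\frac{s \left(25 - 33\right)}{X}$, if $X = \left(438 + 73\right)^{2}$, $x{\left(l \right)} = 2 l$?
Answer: $\frac{10608}{261121} \approx 0.040625$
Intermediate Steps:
$s = -1326$ ($s = \left(2 \cdot 4 - 42\right) 39 = \left(8 - 42\right) 39 = \left(-34\right) 39 = -1326$)
$X = 261121$ ($X = 511^{2} = 261121$)
$\frac{s \left(25 - 33\right)}{X} = \frac{\left(-1326\right) \left(25 - 33\right)}{261121} = \left(-1326\right) \left(-8\right) \frac{1}{261121} = 10608 \cdot \frac{1}{261121} = \frac{10608}{261121}$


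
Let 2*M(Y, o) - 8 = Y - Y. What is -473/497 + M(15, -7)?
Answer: 1515/497 ≈ 3.0483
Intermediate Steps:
M(Y, o) = 4 (M(Y, o) = 4 + (Y - Y)/2 = 4 + (1/2)*0 = 4 + 0 = 4)
-473/497 + M(15, -7) = -473/497 + 4 = 1515/497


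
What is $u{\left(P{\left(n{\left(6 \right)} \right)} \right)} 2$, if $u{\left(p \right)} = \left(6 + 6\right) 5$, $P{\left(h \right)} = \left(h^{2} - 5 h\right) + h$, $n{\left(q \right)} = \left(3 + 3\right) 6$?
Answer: $120$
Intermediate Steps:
$n{\left(q \right)} = 36$ ($n{\left(q \right)} = 6 \cdot 6 = 36$)
$P{\left(h \right)} = h^{2} - 4 h$
$u{\left(p \right)} = 60$ ($u{\left(p \right)} = 12 \cdot 5 = 60$)
$u{\left(P{\left(n{\left(6 \right)} \right)} \right)} 2 = 60 \cdot 2 = 120$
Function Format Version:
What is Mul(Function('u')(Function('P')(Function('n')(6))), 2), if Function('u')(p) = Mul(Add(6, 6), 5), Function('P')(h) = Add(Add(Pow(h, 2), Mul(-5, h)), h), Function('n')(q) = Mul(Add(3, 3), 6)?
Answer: 120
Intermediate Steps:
Function('n')(q) = 36 (Function('n')(q) = Mul(6, 6) = 36)
Function('P')(h) = Add(Pow(h, 2), Mul(-4, h))
Function('u')(p) = 60 (Function('u')(p) = Mul(12, 5) = 60)
Mul(Function('u')(Function('P')(Function('n')(6))), 2) = Mul(60, 2) = 120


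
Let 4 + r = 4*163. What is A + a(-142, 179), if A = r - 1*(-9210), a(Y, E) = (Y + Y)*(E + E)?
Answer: -91814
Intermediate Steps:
r = 648 (r = -4 + 4*163 = -4 + 652 = 648)
a(Y, E) = 4*E*Y (a(Y, E) = (2*Y)*(2*E) = 4*E*Y)
A = 9858 (A = 648 - 1*(-9210) = 648 + 9210 = 9858)
A + a(-142, 179) = 9858 + 4*179*(-142) = 9858 - 101672 = -91814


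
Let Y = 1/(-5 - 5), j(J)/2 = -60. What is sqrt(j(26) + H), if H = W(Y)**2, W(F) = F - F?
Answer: 2*I*sqrt(30) ≈ 10.954*I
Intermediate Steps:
j(J) = -120 (j(J) = 2*(-60) = -120)
Y = -1/10 (Y = 1/(-10) = -1/10 ≈ -0.10000)
W(F) = 0
H = 0 (H = 0**2 = 0)
sqrt(j(26) + H) = sqrt(-120 + 0) = sqrt(-120) = 2*I*sqrt(30)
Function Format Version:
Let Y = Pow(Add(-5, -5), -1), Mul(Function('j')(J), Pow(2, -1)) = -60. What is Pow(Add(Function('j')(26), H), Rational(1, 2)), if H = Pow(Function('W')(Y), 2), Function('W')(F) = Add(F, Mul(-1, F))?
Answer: Mul(2, I, Pow(30, Rational(1, 2))) ≈ Mul(10.954, I)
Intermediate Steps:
Function('j')(J) = -120 (Function('j')(J) = Mul(2, -60) = -120)
Y = Rational(-1, 10) (Y = Pow(-10, -1) = Rational(-1, 10) ≈ -0.10000)
Function('W')(F) = 0
H = 0 (H = Pow(0, 2) = 0)
Pow(Add(Function('j')(26), H), Rational(1, 2)) = Pow(Add(-120, 0), Rational(1, 2)) = Pow(-120, Rational(1, 2)) = Mul(2, I, Pow(30, Rational(1, 2)))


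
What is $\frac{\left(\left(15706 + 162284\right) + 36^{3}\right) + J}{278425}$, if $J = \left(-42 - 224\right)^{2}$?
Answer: $\frac{295402}{278425} \approx 1.061$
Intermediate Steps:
$J = 70756$ ($J = \left(-266\right)^{2} = 70756$)
$\frac{\left(\left(15706 + 162284\right) + 36^{3}\right) + J}{278425} = \frac{\left(\left(15706 + 162284\right) + 36^{3}\right) + 70756}{278425} = \left(\left(177990 + 46656\right) + 70756\right) \frac{1}{278425} = \left(224646 + 70756\right) \frac{1}{278425} = 295402 \cdot \frac{1}{278425} = \frac{295402}{278425}$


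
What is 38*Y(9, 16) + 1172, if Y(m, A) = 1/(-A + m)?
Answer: 8166/7 ≈ 1166.6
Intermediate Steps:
Y(m, A) = 1/(m - A)
38*Y(9, 16) + 1172 = 38/(9 - 1*16) + 1172 = 38/(9 - 16) + 1172 = 38/(-7) + 1172 = 38*(-⅐) + 1172 = -38/7 + 1172 = 8166/7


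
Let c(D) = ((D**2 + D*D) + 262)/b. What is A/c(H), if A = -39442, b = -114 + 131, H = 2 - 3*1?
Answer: -335257/132 ≈ -2539.8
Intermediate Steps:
H = -1 (H = 2 - 3 = -1)
b = 17
c(D) = 262/17 + 2*D**2/17 (c(D) = ((D**2 + D*D) + 262)/17 = ((D**2 + D**2) + 262)*(1/17) = (2*D**2 + 262)*(1/17) = (262 + 2*D**2)*(1/17) = 262/17 + 2*D**2/17)
A/c(H) = -39442/(262/17 + (2/17)*(-1)**2) = -39442/(262/17 + (2/17)*1) = -39442/(262/17 + 2/17) = -39442/264/17 = -39442*17/264 = -335257/132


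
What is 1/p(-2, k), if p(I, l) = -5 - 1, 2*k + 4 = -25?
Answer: -1/6 ≈ -0.16667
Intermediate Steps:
k = -29/2 (k = -2 + (1/2)*(-25) = -2 - 25/2 = -29/2 ≈ -14.500)
p(I, l) = -6
1/p(-2, k) = 1/(-6) = -1/6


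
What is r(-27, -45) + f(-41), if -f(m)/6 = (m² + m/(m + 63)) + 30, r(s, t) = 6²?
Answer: -112407/11 ≈ -10219.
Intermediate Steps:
r(s, t) = 36
f(m) = -180 - 6*m² - 6*m/(63 + m) (f(m) = -6*((m² + m/(m + 63)) + 30) = -6*((m² + m/(63 + m)) + 30) = -6*(30 + m² + m/(63 + m)) = -180 - 6*m² - 6*m/(63 + m))
r(-27, -45) + f(-41) = 36 + 6*(-1890 - 1*(-41)³ - 63*(-41)² - 31*(-41))/(63 - 41) = 36 + 6*(-1890 - 1*(-68921) - 63*1681 + 1271)/22 = 36 + 6*(1/22)*(-1890 + 68921 - 105903 + 1271) = 36 + 6*(1/22)*(-37601) = 36 - 112803/11 = -112407/11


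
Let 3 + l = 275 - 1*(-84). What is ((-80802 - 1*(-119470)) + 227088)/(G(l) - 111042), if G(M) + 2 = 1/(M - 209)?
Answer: -39066132/16323467 ≈ -2.3932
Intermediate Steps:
l = 356 (l = -3 + (275 - 1*(-84)) = -3 + (275 + 84) = -3 + 359 = 356)
G(M) = -2 + 1/(-209 + M) (G(M) = -2 + 1/(M - 209) = -2 + 1/(-209 + M))
((-80802 - 1*(-119470)) + 227088)/(G(l) - 111042) = ((-80802 - 1*(-119470)) + 227088)/((419 - 2*356)/(-209 + 356) - 111042) = ((-80802 + 119470) + 227088)/((419 - 712)/147 - 111042) = (38668 + 227088)/((1/147)*(-293) - 111042) = 265756/(-293/147 - 111042) = 265756/(-16323467/147) = 265756*(-147/16323467) = -39066132/16323467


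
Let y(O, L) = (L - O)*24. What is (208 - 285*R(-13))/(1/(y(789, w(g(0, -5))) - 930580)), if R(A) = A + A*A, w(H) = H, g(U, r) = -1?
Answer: 42019044080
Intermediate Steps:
y(O, L) = -24*O + 24*L
R(A) = A + A²
(208 - 285*R(-13))/(1/(y(789, w(g(0, -5))) - 930580)) = (208 - (-3705)*(1 - 13))/(1/((-24*789 + 24*(-1)) - 930580)) = (208 - (-3705)*(-12))/(1/((-18936 - 24) - 930580)) = (208 - 285*156)/(1/(-18960 - 930580)) = (208 - 44460)/(1/(-949540)) = -44252/(-1/949540) = -44252*(-949540) = 42019044080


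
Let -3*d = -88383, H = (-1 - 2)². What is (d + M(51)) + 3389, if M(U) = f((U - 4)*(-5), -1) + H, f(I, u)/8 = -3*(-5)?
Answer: 32979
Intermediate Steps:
H = 9 (H = (-3)² = 9)
d = 29461 (d = -⅓*(-88383) = 29461)
f(I, u) = 120 (f(I, u) = 8*(-3*(-5)) = 8*15 = 120)
M(U) = 129 (M(U) = 120 + 9 = 129)
(d + M(51)) + 3389 = (29461 + 129) + 3389 = 29590 + 3389 = 32979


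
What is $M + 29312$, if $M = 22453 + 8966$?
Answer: $60731$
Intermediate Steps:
$M = 31419$
$M + 29312 = 31419 + 29312 = 60731$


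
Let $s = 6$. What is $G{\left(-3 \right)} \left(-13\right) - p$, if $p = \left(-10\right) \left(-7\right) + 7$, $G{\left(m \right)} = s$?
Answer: $-155$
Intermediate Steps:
$G{\left(m \right)} = 6$
$p = 77$ ($p = 70 + 7 = 77$)
$G{\left(-3 \right)} \left(-13\right) - p = 6 \left(-13\right) - 77 = -78 - 77 = -155$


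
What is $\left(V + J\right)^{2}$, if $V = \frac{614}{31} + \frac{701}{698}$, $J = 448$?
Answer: $\frac{102903312592129}{468203044} \approx 2.1978 \cdot 10^{5}$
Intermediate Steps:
$V = \frac{450303}{21638}$ ($V = 614 \cdot \frac{1}{31} + 701 \cdot \frac{1}{698} = \frac{614}{31} + \frac{701}{698} = \frac{450303}{21638} \approx 20.811$)
$\left(V + J\right)^{2} = \left(\frac{450303}{21638} + 448\right)^{2} = \left(\frac{10144127}{21638}\right)^{2} = \frac{102903312592129}{468203044}$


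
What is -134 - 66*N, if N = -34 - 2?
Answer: 2242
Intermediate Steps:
N = -36
-134 - 66*N = -134 - 66*(-36) = -134 + 2376 = 2242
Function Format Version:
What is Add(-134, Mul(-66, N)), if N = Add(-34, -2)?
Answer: 2242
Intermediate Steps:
N = -36
Add(-134, Mul(-66, N)) = Add(-134, Mul(-66, -36)) = Add(-134, 2376) = 2242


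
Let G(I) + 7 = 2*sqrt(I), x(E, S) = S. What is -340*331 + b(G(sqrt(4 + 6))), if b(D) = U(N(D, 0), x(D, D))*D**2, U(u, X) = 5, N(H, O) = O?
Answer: -112540 + 5*(7 - 2*10**(1/4))**2 ≈ -1.1248e+5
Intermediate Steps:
G(I) = -7 + 2*sqrt(I)
b(D) = 5*D**2
-340*331 + b(G(sqrt(4 + 6))) = -340*331 + 5*(-7 + 2*sqrt(sqrt(4 + 6)))**2 = -112540 + 5*(-7 + 2*sqrt(sqrt(10)))**2 = -112540 + 5*(-7 + 2*10**(1/4))**2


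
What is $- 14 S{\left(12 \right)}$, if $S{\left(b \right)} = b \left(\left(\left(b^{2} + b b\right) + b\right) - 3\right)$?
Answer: $-49896$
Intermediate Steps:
$S{\left(b \right)} = b \left(-3 + b + 2 b^{2}\right)$ ($S{\left(b \right)} = b \left(\left(\left(b^{2} + b^{2}\right) + b\right) - 3\right) = b \left(\left(2 b^{2} + b\right) - 3\right) = b \left(\left(b + 2 b^{2}\right) - 3\right) = b \left(-3 + b + 2 b^{2}\right)$)
$- 14 S{\left(12 \right)} = - 14 \cdot 12 \left(-3 + 12 + 2 \cdot 12^{2}\right) = - 14 \cdot 12 \left(-3 + 12 + 2 \cdot 144\right) = - 14 \cdot 12 \left(-3 + 12 + 288\right) = - 14 \cdot 12 \cdot 297 = \left(-14\right) 3564 = -49896$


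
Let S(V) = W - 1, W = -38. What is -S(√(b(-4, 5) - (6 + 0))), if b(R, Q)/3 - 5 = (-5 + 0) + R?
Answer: 39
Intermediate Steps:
b(R, Q) = 3*R (b(R, Q) = 15 + 3*((-5 + 0) + R) = 15 + 3*(-5 + R) = 15 + (-15 + 3*R) = 3*R)
S(V) = -39 (S(V) = -38 - 1 = -39)
-S(√(b(-4, 5) - (6 + 0))) = -1*(-39) = 39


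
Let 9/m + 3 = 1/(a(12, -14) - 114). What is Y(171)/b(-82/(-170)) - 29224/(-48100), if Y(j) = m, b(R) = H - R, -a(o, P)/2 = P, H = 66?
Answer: 20263696/36059275 ≈ 0.56196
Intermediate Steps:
a(o, P) = -2*P
m = -774/259 (m = 9/(-3 + 1/(-2*(-14) - 114)) = 9/(-3 + 1/(28 - 114)) = 9/(-3 + 1/(-86)) = 9/(-3 - 1/86) = 9/(-259/86) = 9*(-86/259) = -774/259 ≈ -2.9884)
b(R) = 66 - R
Y(j) = -774/259
Y(171)/b(-82/(-170)) - 29224/(-48100) = -774/(259*(66 - (-82)/(-170))) - 29224/(-48100) = -774/(259*(66 - (-82)*(-1)/170)) - 29224*(-1/48100) = -774/(259*(66 - 1*41/85)) + 562/925 = -774/(259*(66 - 41/85)) + 562/925 = -774/(259*5569/85) + 562/925 = -774/259*85/5569 + 562/925 = -65790/1442371 + 562/925 = 20263696/36059275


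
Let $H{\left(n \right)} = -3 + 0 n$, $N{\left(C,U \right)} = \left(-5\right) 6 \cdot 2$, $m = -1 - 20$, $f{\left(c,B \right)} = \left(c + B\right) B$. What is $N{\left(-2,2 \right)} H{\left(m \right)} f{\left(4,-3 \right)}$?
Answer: $-540$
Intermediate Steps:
$f{\left(c,B \right)} = B \left(B + c\right)$ ($f{\left(c,B \right)} = \left(B + c\right) B = B \left(B + c\right)$)
$m = -21$ ($m = -1 - 20 = -21$)
$N{\left(C,U \right)} = -60$ ($N{\left(C,U \right)} = \left(-30\right) 2 = -60$)
$H{\left(n \right)} = -3$ ($H{\left(n \right)} = -3 + 0 = -3$)
$N{\left(-2,2 \right)} H{\left(m \right)} f{\left(4,-3 \right)} = \left(-60\right) \left(-3\right) \left(- 3 \left(-3 + 4\right)\right) = 180 \left(\left(-3\right) 1\right) = 180 \left(-3\right) = -540$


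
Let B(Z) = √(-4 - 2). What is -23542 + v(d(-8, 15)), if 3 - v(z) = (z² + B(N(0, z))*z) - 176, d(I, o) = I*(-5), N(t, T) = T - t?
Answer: -24963 - 40*I*√6 ≈ -24963.0 - 97.98*I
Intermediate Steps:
B(Z) = I*√6 (B(Z) = √(-6) = I*√6)
d(I, o) = -5*I
v(z) = 179 - z² - I*z*√6 (v(z) = 3 - ((z² + (I*√6)*z) - 176) = 3 - ((z² + I*z*√6) - 176) = 3 - (-176 + z² + I*z*√6) = 3 + (176 - z² - I*z*√6) = 179 - z² - I*z*√6)
-23542 + v(d(-8, 15)) = -23542 + (179 - (-5*(-8))² - I*(-5*(-8))*√6) = -23542 + (179 - 1*40² - 1*I*40*√6) = -23542 + (179 - 1*1600 - 40*I*√6) = -23542 + (179 - 1600 - 40*I*√6) = -23542 + (-1421 - 40*I*√6) = -24963 - 40*I*√6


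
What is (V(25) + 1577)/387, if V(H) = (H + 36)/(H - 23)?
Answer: 3215/774 ≈ 4.1537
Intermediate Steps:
V(H) = (36 + H)/(-23 + H)
(V(25) + 1577)/387 = ((36 + 25)/(-23 + 25) + 1577)/387 = (61/2 + 1577)*(1/387) = (3215/2)*(1/387) = 3215/774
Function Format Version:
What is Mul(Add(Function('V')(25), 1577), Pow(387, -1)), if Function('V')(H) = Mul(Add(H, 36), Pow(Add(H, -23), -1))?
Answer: Rational(3215, 774) ≈ 4.1537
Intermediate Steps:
Function('V')(H) = Mul(Pow(Add(-23, H), -1), Add(36, H)) (Function('V')(H) = Mul(Add(36, H), Pow(Add(-23, H), -1)) = Mul(Pow(Add(-23, H), -1), Add(36, H)))
Mul(Add(Function('V')(25), 1577), Pow(387, -1)) = Mul(Add(Mul(Pow(Add(-23, 25), -1), Add(36, 25)), 1577), Pow(387, -1)) = Mul(Add(Mul(Pow(2, -1), 61), 1577), Rational(1, 387)) = Mul(Add(Mul(Rational(1, 2), 61), 1577), Rational(1, 387)) = Mul(Add(Rational(61, 2), 1577), Rational(1, 387)) = Mul(Rational(3215, 2), Rational(1, 387)) = Rational(3215, 774)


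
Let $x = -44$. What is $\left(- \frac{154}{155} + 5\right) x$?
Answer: $- \frac{27324}{155} \approx -176.28$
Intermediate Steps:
$\left(- \frac{154}{155} + 5\right) x = \left(- \frac{154}{155} + 5\right) \left(-44\right) = \frac{621}{155} \left(-44\right) = - \frac{27324}{155}$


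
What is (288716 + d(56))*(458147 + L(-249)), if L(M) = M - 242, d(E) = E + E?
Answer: 132183867168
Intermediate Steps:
d(E) = 2*E
L(M) = -242 + M
(288716 + d(56))*(458147 + L(-249)) = (288716 + 2*56)*(458147 + (-242 - 249)) = (288716 + 112)*(458147 - 491) = 288828*457656 = 132183867168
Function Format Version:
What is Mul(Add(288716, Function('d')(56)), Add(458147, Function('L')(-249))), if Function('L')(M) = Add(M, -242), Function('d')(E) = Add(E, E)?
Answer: 132183867168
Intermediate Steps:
Function('d')(E) = Mul(2, E)
Function('L')(M) = Add(-242, M)
Mul(Add(288716, Function('d')(56)), Add(458147, Function('L')(-249))) = Mul(Add(288716, Mul(2, 56)), Add(458147, Add(-242, -249))) = Mul(Add(288716, 112), Add(458147, -491)) = Mul(288828, 457656) = 132183867168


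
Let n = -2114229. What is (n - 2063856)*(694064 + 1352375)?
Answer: -8550196089315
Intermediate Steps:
(n - 2063856)*(694064 + 1352375) = (-2114229 - 2063856)*(694064 + 1352375) = -4178085*2046439 = -8550196089315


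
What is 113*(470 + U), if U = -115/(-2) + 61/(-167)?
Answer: 19895119/334 ≈ 59566.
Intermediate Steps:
U = 19083/334 (U = -115*(-1/2) + 61*(-1/167) = 115/2 - 61/167 = 19083/334 ≈ 57.135)
113*(470 + U) = 113*(470 + 19083/334) = 113*(176063/334) = 19895119/334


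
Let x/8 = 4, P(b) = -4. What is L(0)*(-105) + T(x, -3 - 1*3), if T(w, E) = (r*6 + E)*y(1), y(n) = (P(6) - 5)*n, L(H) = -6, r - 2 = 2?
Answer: 468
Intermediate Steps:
r = 4 (r = 2 + 2 = 4)
x = 32 (x = 8*4 = 32)
y(n) = -9*n (y(n) = (-4 - 5)*n = -9*n)
T(w, E) = -216 - 9*E (T(w, E) = (4*6 + E)*(-9*1) = (24 + E)*(-9) = -216 - 9*E)
L(0)*(-105) + T(x, -3 - 1*3) = -6*(-105) + (-216 - 9*(-3 - 1*3)) = 630 + (-216 - 9*(-3 - 3)) = 630 + (-216 - 9*(-6)) = 630 + (-216 + 54) = 630 - 162 = 468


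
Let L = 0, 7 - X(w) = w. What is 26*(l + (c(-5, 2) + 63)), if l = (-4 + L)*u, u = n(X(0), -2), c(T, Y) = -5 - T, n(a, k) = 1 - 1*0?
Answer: 1534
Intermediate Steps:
X(w) = 7 - w
n(a, k) = 1 (n(a, k) = 1 + 0 = 1)
u = 1
l = -4 (l = (-4 + 0)*1 = -4*1 = -4)
26*(l + (c(-5, 2) + 63)) = 26*(-4 + ((-5 - 1*(-5)) + 63)) = 26*(-4 + ((-5 + 5) + 63)) = 26*(-4 + (0 + 63)) = 26*(-4 + 63) = 26*59 = 1534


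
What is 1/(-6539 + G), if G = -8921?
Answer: -1/15460 ≈ -6.4683e-5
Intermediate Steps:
1/(-6539 + G) = 1/(-6539 - 8921) = 1/(-15460) = -1/15460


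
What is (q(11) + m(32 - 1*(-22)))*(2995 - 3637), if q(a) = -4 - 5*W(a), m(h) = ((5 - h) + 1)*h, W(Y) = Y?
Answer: 1701942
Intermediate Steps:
m(h) = h*(6 - h) (m(h) = (6 - h)*h = h*(6 - h))
q(a) = -4 - 5*a
(q(11) + m(32 - 1*(-22)))*(2995 - 3637) = ((-4 - 5*11) + (32 - 1*(-22))*(6 - (32 - 1*(-22))))*(2995 - 3637) = ((-4 - 55) + (32 + 22)*(6 - (32 + 22)))*(-642) = (-59 + 54*(6 - 1*54))*(-642) = (-59 + 54*(6 - 54))*(-642) = (-59 + 54*(-48))*(-642) = (-59 - 2592)*(-642) = -2651*(-642) = 1701942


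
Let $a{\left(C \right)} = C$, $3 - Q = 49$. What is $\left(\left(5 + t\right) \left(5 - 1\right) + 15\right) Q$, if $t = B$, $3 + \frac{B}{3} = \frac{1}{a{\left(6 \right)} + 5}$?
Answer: $- \frac{46}{11} \approx -4.1818$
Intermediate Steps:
$Q = -46$ ($Q = 3 - 49 = -46$)
$B = - \frac{96}{11}$ ($B = -9 + \frac{3}{6 + 5} = -9 + \frac{3}{11} = - \frac{96}{11} \approx -8.7273$)
$t = - \frac{96}{11} \approx -8.7273$
$\left(\left(5 + t\right) \left(5 - 1\right) + 15\right) Q = \left(\left(5 - \frac{96}{11}\right) \left(5 - 1\right) + 15\right) \left(-46\right) = \left(\left(- \frac{41}{11}\right) 4 + 15\right) \left(-46\right) = \left(- \frac{164}{11} + 15\right) \left(-46\right) = \frac{1}{11} \left(-46\right) = - \frac{46}{11}$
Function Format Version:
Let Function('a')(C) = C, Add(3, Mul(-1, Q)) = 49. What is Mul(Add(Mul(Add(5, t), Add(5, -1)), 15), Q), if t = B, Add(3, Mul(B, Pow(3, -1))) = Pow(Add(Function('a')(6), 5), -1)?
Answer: Rational(-46, 11) ≈ -4.1818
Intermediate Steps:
Q = -46 (Q = Add(3, Mul(-1, 49)) = Add(3, -49) = -46)
B = Rational(-96, 11) (B = Add(-9, Mul(3, Pow(Add(6, 5), -1))) = Add(-9, Mul(3, Pow(11, -1))) = Add(-9, Mul(3, Rational(1, 11))) = Add(-9, Rational(3, 11)) = Rational(-96, 11) ≈ -8.7273)
t = Rational(-96, 11) ≈ -8.7273
Mul(Add(Mul(Add(5, t), Add(5, -1)), 15), Q) = Mul(Add(Mul(Add(5, Rational(-96, 11)), Add(5, -1)), 15), -46) = Mul(Add(Mul(Rational(-41, 11), 4), 15), -46) = Mul(Add(Rational(-164, 11), 15), -46) = Mul(Rational(1, 11), -46) = Rational(-46, 11)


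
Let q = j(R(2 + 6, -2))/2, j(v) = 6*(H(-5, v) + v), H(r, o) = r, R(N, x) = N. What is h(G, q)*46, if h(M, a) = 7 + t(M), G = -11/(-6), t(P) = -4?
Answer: 138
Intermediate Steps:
j(v) = -30 + 6*v (j(v) = 6*(-5 + v) = -30 + 6*v)
q = 9 (q = (-30 + 6*(2 + 6))/2 = (-30 + 6*8)*(½) = (-30 + 48)*(½) = 18*(½) = 9)
G = 11/6 (G = -11*(-⅙) = 11/6 ≈ 1.8333)
h(M, a) = 3 (h(M, a) = 7 - 4 = 3)
h(G, q)*46 = 3*46 = 138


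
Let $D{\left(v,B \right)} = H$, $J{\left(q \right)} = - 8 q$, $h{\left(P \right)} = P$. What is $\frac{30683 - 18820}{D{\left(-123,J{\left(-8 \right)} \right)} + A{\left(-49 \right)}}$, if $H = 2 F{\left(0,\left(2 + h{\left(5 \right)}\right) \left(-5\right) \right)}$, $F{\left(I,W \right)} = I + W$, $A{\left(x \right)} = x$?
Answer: $- \frac{11863}{119} \approx -99.689$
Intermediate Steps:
$H = -70$ ($H = 2 \left(0 + \left(2 + 5\right) \left(-5\right)\right) = 2 \left(0 + 7 \left(-5\right)\right) = 2 \left(0 - 35\right) = 2 \left(-35\right) = -70$)
$D{\left(v,B \right)} = -70$
$\frac{30683 - 18820}{D{\left(-123,J{\left(-8 \right)} \right)} + A{\left(-49 \right)}} = \frac{30683 - 18820}{-70 - 49} = \frac{11863}{-119} = 11863 \left(- \frac{1}{119}\right) = - \frac{11863}{119}$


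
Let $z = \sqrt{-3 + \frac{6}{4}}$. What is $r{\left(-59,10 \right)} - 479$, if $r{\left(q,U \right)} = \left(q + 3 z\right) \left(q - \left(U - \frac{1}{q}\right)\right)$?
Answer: $3593 - \frac{6108 i \sqrt{6}}{59} \approx 3593.0 - 253.58 i$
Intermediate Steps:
$z = \frac{i \sqrt{6}}{2}$ ($z = \sqrt{-3 + 6 \cdot \frac{1}{4}} = \sqrt{-3 + \frac{3}{2}} = \sqrt{- \frac{3}{2}} = \frac{i \sqrt{6}}{2} \approx 1.2247 i$)
$r{\left(q,U \right)} = \left(q + \frac{3 i \sqrt{6}}{2}\right) \left(q + \frac{1}{q} - U\right)$ ($r{\left(q,U \right)} = \left(q + 3 \frac{i \sqrt{6}}{2}\right) \left(q - \left(U - \frac{1}{q}\right)\right) = \left(q + \frac{3 i \sqrt{6}}{2}\right) \left(q - \left(U - \frac{1}{q}\right)\right) = \left(q + \frac{3 i \sqrt{6}}{2}\right) \left(q + \frac{1}{q} - U\right)$)
$r{\left(-59,10 \right)} - 479 = \left(1 + \left(-59\right)^{2} - 10 \left(-59\right) - \frac{3}{2} i 10 \sqrt{6} + \frac{3}{2} i \left(-59\right) \sqrt{6} + \frac{3 i \sqrt{6}}{2 \left(-59\right)}\right) - 479 = \left(1 + 3481 + 590 - 15 i \sqrt{6} - \frac{177 i \sqrt{6}}{2} + \frac{3}{2} i \sqrt{6} \left(- \frac{1}{59}\right)\right) - 479 = \left(1 + 3481 + 590 - 15 i \sqrt{6} - \frac{177 i \sqrt{6}}{2} - \frac{3 i \sqrt{6}}{118}\right) - 479 = \left(4072 - \frac{6108 i \sqrt{6}}{59}\right) - 479 = 3593 - \frac{6108 i \sqrt{6}}{59}$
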